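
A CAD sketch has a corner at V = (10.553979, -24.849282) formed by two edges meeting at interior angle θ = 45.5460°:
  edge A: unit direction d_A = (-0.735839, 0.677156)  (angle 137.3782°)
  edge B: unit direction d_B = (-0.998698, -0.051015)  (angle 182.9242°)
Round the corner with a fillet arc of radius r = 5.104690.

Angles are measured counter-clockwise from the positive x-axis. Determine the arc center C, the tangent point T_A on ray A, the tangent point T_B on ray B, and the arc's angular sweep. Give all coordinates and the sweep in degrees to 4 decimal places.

center=(-1.8502,-20.3716) T_A=(1.6065,-16.6153) T_B=(-1.5898,-25.4696) sweep=134.4540

bisector direction at 160.1512° = (-0.940592,0.339539)
center distance |VC| = r/sin(θ/2) = 5.104690/sin(22.7730°) = 13.187649
C = V + |VC|·bis = (-1.8502,-20.3716)
T_A = V + ((C−V)·d_A)·d_A = V + 12.1596·d_A = (1.6065,-16.6153)
T_B = V + ((C−V)·d_B)·d_B = V + 12.1596·d_B = (-1.5898,-25.4696)
sweep = 180° − θ = 134.4540°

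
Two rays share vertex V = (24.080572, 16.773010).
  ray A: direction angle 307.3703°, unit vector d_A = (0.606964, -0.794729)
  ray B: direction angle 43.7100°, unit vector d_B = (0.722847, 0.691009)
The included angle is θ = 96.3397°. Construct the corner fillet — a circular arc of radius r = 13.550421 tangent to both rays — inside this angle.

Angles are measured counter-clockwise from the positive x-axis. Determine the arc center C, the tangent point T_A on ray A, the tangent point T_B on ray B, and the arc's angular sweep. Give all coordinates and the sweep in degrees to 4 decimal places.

center=(42.2109,15.3589) T_A=(31.4420,7.1343) T_B=(32.8475,25.1538) sweep=83.6603

bisector direction at 355.5401° = (0.996972,-0.077760)
center distance |VC| = r/sin(θ/2) = 13.550421/sin(48.1698°) = 18.185430
C = V + |VC|·bis = (42.2109,15.3589)
T_A = V + ((C−V)·d_A)·d_A = V + 12.1283·d_A = (31.4420,7.1343)
T_B = V + ((C−V)·d_B)·d_B = V + 12.1283·d_B = (32.8475,25.1538)
sweep = 180° − θ = 83.6603°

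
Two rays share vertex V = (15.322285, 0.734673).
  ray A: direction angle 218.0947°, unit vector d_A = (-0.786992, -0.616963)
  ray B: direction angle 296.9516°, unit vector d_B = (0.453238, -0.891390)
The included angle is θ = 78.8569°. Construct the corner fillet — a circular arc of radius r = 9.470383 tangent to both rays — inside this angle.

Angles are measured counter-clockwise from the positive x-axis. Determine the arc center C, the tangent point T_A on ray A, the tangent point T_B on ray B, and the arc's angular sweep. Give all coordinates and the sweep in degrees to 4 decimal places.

bisector direction at 257.5231° = (-0.216045,-0.976383)
center distance |VC| = r/sin(θ/2) = 9.470383/sin(39.4284°) = 14.911309
C = V + |VC|·bis = (12.1008,-13.8245)
T_A = V + ((C−V)·d_A)·d_A = V + 11.5178·d_A = (6.2579,-6.3714)
T_B = V + ((C−V)·d_B)·d_B = V + 11.5178·d_B = (20.5426,-9.5321)
sweep = 180° − θ = 101.1431°

center=(12.1008,-13.8245) T_A=(6.2579,-6.3714) T_B=(20.5426,-9.5321) sweep=101.1431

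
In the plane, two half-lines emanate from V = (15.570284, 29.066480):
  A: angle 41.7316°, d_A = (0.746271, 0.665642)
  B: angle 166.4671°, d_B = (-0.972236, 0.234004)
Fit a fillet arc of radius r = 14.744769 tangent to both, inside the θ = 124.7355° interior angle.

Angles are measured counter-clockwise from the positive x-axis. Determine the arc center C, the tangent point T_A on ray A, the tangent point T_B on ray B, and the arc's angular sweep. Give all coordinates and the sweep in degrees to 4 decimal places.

center=(11.5160,45.2081) T_A=(21.3307,34.2045) T_B=(8.0656,30.8727) sweep=55.2645

bisector direction at 104.0994° = (-0.243604,0.969875)
center distance |VC| = r/sin(θ/2) = 14.744769/sin(62.3678°) = 16.643028
C = V + |VC|·bis = (11.5160,45.2081)
T_A = V + ((C−V)·d_A)·d_A = V + 7.7189·d_A = (21.3307,34.2045)
T_B = V + ((C−V)·d_B)·d_B = V + 7.7189·d_B = (8.0656,30.8727)
sweep = 180° − θ = 55.2645°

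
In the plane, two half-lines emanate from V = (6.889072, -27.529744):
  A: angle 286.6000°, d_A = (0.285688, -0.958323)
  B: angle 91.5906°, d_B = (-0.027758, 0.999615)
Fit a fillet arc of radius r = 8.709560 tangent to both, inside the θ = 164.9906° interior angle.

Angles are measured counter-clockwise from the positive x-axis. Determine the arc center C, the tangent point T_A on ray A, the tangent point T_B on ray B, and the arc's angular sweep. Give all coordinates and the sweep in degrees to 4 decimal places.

center=(15.5634,-26.1411) T_A=(7.2169,-28.6293) T_B=(6.8572,-26.3828) sweep=15.0094

bisector direction at 9.0953° = (0.987427,0.158077)
center distance |VC| = r/sin(θ/2) = 8.709560/sin(82.4953°) = 8.784809
C = V + |VC|·bis = (15.5634,-26.1411)
T_A = V + ((C−V)·d_A)·d_A = V + 1.1474·d_A = (7.2169,-28.6293)
T_B = V + ((C−V)·d_B)·d_B = V + 1.1474·d_B = (6.8572,-26.3828)
sweep = 180° − θ = 15.0094°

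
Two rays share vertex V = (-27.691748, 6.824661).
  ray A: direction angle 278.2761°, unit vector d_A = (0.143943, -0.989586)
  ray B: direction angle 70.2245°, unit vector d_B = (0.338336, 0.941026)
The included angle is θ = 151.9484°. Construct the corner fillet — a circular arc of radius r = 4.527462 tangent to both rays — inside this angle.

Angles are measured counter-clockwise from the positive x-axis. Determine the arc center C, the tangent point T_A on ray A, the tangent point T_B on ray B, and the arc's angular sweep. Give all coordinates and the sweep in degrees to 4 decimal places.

center=(-23.0486,6.3571) T_A=(-27.5289,5.7055) T_B=(-27.3091,7.8890) sweep=28.0516

bisector direction at 354.2503° = (0.994969,-0.100183)
center distance |VC| = r/sin(θ/2) = 4.527462/sin(75.9742°) = 4.666588
C = V + |VC|·bis = (-23.0486,6.3571)
T_A = V + ((C−V)·d_A)·d_A = V + 1.1310·d_A = (-27.5289,5.7055)
T_B = V + ((C−V)·d_B)·d_B = V + 1.1310·d_B = (-27.3091,7.8890)
sweep = 180° − θ = 28.0516°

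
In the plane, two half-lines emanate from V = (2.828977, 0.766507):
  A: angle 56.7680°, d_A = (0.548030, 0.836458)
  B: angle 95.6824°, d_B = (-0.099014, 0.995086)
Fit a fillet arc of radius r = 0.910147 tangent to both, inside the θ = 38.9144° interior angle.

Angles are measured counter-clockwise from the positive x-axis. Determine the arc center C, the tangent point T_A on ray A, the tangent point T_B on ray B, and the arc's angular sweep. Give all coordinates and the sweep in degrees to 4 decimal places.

bisector direction at 76.2252° = (0.238106,0.971239)
center distance |VC| = r/sin(θ/2) = 0.910147/sin(19.4572°) = 2.732332
C = V + |VC|·bis = (3.4796,3.4203)
T_A = V + ((C−V)·d_A)·d_A = V + 2.5763·d_A = (4.2409,2.9215)
T_B = V + ((C−V)·d_B)·d_B = V + 2.5763·d_B = (2.5739,3.3301)
sweep = 180° − θ = 141.0856°

center=(3.4796,3.4203) T_A=(4.2409,2.9215) T_B=(2.5739,3.3301) sweep=141.0856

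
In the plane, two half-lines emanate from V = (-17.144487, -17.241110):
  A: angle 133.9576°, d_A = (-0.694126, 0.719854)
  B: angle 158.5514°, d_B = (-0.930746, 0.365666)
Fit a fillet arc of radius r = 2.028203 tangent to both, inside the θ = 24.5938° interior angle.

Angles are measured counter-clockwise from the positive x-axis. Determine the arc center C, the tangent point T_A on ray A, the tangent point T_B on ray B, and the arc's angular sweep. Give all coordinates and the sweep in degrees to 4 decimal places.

center=(-25.0631,-11.9510) T_A=(-23.6030,-10.5432) T_B=(-25.8047,-13.8387) sweep=155.4062

bisector direction at 146.2545° = (-0.831513,0.555505)
center distance |VC| = r/sin(θ/2) = 2.028203/sin(12.2969°) = 9.523085
C = V + |VC|·bis = (-25.0631,-11.9510)
T_A = V + ((C−V)·d_A)·d_A = V + 9.3046·d_A = (-23.6030,-10.5432)
T_B = V + ((C−V)·d_B)·d_B = V + 9.3046·d_B = (-25.8047,-13.8387)
sweep = 180° − θ = 155.4062°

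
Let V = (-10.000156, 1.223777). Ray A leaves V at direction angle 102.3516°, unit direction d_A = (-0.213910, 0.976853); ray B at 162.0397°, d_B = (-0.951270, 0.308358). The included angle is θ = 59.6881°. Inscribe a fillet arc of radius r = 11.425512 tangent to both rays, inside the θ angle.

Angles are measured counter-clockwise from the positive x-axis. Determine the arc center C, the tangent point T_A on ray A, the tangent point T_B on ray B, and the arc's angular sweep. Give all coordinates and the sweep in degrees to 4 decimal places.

center=(-25.4211,18.2333) T_A=(-14.2601,20.6774) T_B=(-28.9443,7.3646) sweep=120.3119

bisector direction at 132.1957° = (-0.671664,0.740856)
center distance |VC| = r/sin(θ/2) = 11.425512/sin(29.8440°) = 22.959348
C = V + |VC|·bis = (-25.4211,18.2333)
T_A = V + ((C−V)·d_A)·d_A = V + 19.9146·d_A = (-14.2601,20.6774)
T_B = V + ((C−V)·d_B)·d_B = V + 19.9146·d_B = (-28.9443,7.3646)
sweep = 180° − θ = 120.3119°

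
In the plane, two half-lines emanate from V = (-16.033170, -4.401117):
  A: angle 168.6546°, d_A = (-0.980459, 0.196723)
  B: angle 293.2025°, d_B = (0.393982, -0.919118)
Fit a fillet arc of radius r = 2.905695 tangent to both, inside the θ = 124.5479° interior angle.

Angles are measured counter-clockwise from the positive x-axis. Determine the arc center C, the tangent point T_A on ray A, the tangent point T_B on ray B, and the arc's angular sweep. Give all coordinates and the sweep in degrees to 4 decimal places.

bisector direction at 230.9286° = (-0.630289,-0.776361)
center distance |VC| = r/sin(θ/2) = 2.905695/sin(62.2739°) = 3.282595
C = V + |VC|·bis = (-18.1022,-6.9496)
T_A = V + ((C−V)·d_A)·d_A = V + 1.5272·d_A = (-17.5305,-4.1007)
T_B = V + ((C−V)·d_B)·d_B = V + 1.5272·d_B = (-15.4315,-5.8048)
sweep = 180° − θ = 55.4521°

center=(-18.1022,-6.9496) T_A=(-17.5305,-4.1007) T_B=(-15.4315,-5.8048) sweep=55.4521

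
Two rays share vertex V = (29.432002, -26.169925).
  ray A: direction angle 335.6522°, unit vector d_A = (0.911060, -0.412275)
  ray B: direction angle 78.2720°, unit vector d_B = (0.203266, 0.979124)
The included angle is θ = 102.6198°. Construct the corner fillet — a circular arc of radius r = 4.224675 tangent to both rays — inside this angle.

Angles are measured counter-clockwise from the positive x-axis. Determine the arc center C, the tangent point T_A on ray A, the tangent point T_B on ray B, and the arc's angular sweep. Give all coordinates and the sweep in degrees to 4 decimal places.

center=(34.2562,-23.7159) T_A=(32.5145,-27.5648) T_B=(30.1197,-22.8572) sweep=77.3802

bisector direction at 26.9621° = (0.891307,0.453401)
center distance |VC| = r/sin(θ/2) = 4.224675/sin(51.3099°) = 5.412514
C = V + |VC|·bis = (34.2562,-23.7159)
T_A = V + ((C−V)·d_A)·d_A = V + 3.3834·d_A = (32.5145,-27.5648)
T_B = V + ((C−V)·d_B)·d_B = V + 3.3834·d_B = (30.1197,-22.8572)
sweep = 180° − θ = 77.3802°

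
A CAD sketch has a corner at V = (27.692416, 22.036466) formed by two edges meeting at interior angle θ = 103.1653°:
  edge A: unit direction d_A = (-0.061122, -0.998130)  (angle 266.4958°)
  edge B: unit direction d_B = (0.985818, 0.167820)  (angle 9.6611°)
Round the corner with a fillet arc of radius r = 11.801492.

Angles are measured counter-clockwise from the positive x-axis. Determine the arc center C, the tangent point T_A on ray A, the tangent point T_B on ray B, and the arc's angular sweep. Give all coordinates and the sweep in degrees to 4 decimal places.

bisector direction at 318.0784° = (0.744060,-0.668112)
center distance |VC| = r/sin(θ/2) = 11.801492/sin(51.5827°) = 15.062427
C = V + |VC|·bis = (38.8998,11.9731)
T_A = V + ((C−V)·d_A)·d_A = V + 9.3596·d_A = (27.1203,12.6944)
T_B = V + ((C−V)·d_B)·d_B = V + 9.3596·d_B = (36.9192,23.6072)
sweep = 180° − θ = 76.8347°

center=(38.8998,11.9731) T_A=(27.1203,12.6944) T_B=(36.9192,23.6072) sweep=76.8347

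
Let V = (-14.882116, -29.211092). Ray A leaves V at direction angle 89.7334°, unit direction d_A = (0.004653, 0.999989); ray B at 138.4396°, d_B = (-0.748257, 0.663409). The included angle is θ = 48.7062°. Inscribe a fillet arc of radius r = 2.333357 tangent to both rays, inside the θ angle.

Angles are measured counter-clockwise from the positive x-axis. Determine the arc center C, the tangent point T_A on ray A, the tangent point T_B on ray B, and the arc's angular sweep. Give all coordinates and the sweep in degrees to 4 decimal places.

center=(-17.1915,-24.0452) T_A=(-14.8581,-24.0561) T_B=(-18.7394,-25.7912) sweep=131.2938

bisector direction at 114.0865° = (-0.408115,0.912930)
center distance |VC| = r/sin(θ/2) = 2.333357/sin(24.3531°) = 5.658559
C = V + |VC|·bis = (-17.1915,-24.0452)
T_A = V + ((C−V)·d_A)·d_A = V + 5.1551·d_A = (-14.8581,-24.0561)
T_B = V + ((C−V)·d_B)·d_B = V + 5.1551·d_B = (-18.7394,-25.7912)
sweep = 180° − θ = 131.2938°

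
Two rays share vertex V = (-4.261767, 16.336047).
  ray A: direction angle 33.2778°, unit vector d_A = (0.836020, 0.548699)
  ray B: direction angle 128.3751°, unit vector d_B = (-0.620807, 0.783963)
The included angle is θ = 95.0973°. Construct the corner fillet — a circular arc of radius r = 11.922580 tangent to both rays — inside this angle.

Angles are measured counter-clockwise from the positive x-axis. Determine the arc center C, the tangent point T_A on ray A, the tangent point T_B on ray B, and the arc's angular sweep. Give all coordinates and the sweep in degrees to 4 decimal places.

center=(-1.6857,32.2879) T_A=(4.8562,22.3204) T_B=(-11.0326,24.8863) sweep=84.9027

bisector direction at 80.8265° = (0.159425,0.987210)
center distance |VC| = r/sin(θ/2) = 11.922580/sin(47.5487°) = 16.158526
C = V + |VC|·bis = (-1.6857,32.2879)
T_A = V + ((C−V)·d_A)·d_A = V + 10.9064·d_A = (4.8562,22.3204)
T_B = V + ((C−V)·d_B)·d_B = V + 10.9064·d_B = (-11.0326,24.8863)
sweep = 180° − θ = 84.9027°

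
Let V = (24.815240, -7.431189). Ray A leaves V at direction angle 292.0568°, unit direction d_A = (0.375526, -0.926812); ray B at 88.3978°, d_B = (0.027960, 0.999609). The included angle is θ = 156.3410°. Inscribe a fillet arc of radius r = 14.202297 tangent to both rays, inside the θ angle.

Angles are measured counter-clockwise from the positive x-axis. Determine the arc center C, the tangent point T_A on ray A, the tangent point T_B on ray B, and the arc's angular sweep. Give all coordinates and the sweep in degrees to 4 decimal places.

bisector direction at 10.2273° = (0.984111,0.177554)
center distance |VC| = r/sin(θ/2) = 14.202297/sin(78.1705°) = 14.510471
C = V + |VC|·bis = (39.0952,-4.8548)
T_A = V + ((C−V)·d_A)·d_A = V + 2.9746·d_A = (25.9323,-10.1881)
T_B = V + ((C−V)·d_B)·d_B = V + 2.9746·d_B = (24.8984,-4.4577)
sweep = 180° − θ = 23.6590°

center=(39.0952,-4.8548) T_A=(25.9323,-10.1881) T_B=(24.8984,-4.4577) sweep=23.6590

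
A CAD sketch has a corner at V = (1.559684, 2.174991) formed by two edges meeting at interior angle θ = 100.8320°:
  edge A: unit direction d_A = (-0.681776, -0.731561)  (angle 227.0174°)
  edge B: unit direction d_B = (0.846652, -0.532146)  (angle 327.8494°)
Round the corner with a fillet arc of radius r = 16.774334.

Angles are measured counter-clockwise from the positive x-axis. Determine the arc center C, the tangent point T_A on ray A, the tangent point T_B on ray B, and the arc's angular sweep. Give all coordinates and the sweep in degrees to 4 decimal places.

center=(4.3755,-19.4074) T_A=(-7.8959,-7.9711) T_B=(13.3019,-5.2054) sweep=79.1680

bisector direction at 277.4334° = (0.129374,-0.991596)
center distance |VC| = r/sin(θ/2) = 16.774334/sin(50.4160°) = 21.765311
C = V + |VC|·bis = (4.3755,-19.4074)
T_A = V + ((C−V)·d_A)·d_A = V + 13.8690·d_A = (-7.8959,-7.9711)
T_B = V + ((C−V)·d_B)·d_B = V + 13.8690·d_B = (13.3019,-5.2054)
sweep = 180° − θ = 79.1680°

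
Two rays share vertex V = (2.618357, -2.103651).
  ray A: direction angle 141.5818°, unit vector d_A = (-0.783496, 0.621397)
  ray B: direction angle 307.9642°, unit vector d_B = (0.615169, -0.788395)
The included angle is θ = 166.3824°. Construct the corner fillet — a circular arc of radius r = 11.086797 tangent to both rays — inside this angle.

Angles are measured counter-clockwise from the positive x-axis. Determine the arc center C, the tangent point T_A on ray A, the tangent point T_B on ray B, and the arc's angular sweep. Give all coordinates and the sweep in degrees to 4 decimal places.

center=(-5.3081,-9.9675) T_A=(1.5812,-1.2811) T_B=(3.4327,-3.1473) sweep=13.6176

bisector direction at 224.7730° = (-0.709903,-0.704300)
center distance |VC| = r/sin(θ/2) = 11.086797/sin(83.1912°) = 11.165544
C = V + |VC|·bis = (-5.3081,-9.9675)
T_A = V + ((C−V)·d_A)·d_A = V + 1.3237·d_A = (1.5812,-1.2811)
T_B = V + ((C−V)·d_B)·d_B = V + 1.3237·d_B = (3.4327,-3.1473)
sweep = 180° − θ = 13.6176°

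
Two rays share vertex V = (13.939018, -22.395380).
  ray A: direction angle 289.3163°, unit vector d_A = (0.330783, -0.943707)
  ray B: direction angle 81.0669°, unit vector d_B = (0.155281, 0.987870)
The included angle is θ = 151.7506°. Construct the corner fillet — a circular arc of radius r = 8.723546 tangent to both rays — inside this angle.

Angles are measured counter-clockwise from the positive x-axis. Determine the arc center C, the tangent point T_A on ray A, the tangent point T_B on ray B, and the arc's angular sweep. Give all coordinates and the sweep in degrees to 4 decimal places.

center=(22.8976,-21.5814) T_A=(14.6652,-24.4670) T_B=(14.2799,-20.2268) sweep=28.2494

bisector direction at 5.1916° = (0.995898,0.090487)
center distance |VC| = r/sin(θ/2) = 8.723546/sin(75.8753°) = 8.995508
C = V + |VC|·bis = (22.8976,-21.5814)
T_A = V + ((C−V)·d_A)·d_A = V + 2.1952·d_A = (14.6652,-24.4670)
T_B = V + ((C−V)·d_B)·d_B = V + 2.1952·d_B = (14.2799,-20.2268)
sweep = 180° − θ = 28.2494°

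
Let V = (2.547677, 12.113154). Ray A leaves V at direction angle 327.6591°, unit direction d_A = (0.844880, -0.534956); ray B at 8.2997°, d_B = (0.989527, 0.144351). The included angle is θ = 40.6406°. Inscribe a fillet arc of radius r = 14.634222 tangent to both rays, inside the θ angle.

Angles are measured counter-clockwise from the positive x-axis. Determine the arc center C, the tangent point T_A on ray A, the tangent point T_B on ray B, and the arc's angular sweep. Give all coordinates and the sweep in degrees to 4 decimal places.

center=(43.7647,3.3367) T_A=(35.9360,-9.0274) T_B=(41.6522,17.8177) sweep=139.3594

bisector direction at 347.9794° = (0.978073,-0.208263)
center distance |VC| = r/sin(θ/2) = 14.634222/sin(20.3203°) = 42.141013
C = V + |VC|·bis = (43.7647,3.3367)
T_A = V + ((C−V)·d_A)·d_A = V + 39.5184·d_A = (35.9360,-9.0274)
T_B = V + ((C−V)·d_B)·d_B = V + 39.5184·d_B = (41.6522,17.8177)
sweep = 180° − θ = 139.3594°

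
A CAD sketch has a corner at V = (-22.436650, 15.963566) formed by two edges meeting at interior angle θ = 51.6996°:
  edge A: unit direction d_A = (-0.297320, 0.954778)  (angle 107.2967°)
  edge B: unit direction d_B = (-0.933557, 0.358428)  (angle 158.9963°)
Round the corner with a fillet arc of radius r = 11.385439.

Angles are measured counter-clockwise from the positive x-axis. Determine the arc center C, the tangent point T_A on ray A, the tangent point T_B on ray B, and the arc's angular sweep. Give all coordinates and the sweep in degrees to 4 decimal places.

bisector direction at 133.1465° = (-0.683866,0.729608)
center distance |VC| = r/sin(θ/2) = 11.385439/sin(25.8498°) = 26.112586
C = V + |VC|·bis = (-40.2942,35.0155)
T_A = V + ((C−V)·d_A)·d_A = V + 23.4998·d_A = (-29.4236,38.4006)
T_B = V + ((C−V)·d_B)·d_B = V + 23.4998·d_B = (-44.3750,24.3865)
sweep = 180° − θ = 128.3004°

center=(-40.2942,35.0155) T_A=(-29.4236,38.4006) T_B=(-44.3750,24.3865) sweep=128.3004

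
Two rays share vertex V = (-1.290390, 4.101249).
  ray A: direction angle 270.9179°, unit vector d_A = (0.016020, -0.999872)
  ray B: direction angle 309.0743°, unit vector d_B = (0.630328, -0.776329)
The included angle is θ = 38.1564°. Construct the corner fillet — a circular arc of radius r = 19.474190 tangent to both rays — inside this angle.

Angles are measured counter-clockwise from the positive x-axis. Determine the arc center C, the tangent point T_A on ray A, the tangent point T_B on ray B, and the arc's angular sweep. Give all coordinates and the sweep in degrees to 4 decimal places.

bisector direction at 289.9961° = (0.341956,-0.939716)
center distance |VC| = r/sin(θ/2) = 19.474190/sin(19.0782°) = 59.579909
C = V + |VC|·bis = (19.0833,-51.8869)
T_A = V + ((C−V)·d_A)·d_A = V + 56.3074·d_A = (-0.3884,-52.1989)
T_B = V + ((C−V)·d_B)·d_B = V + 56.3074·d_B = (34.2017,-39.6118)
sweep = 180° − θ = 141.8436°

center=(19.0833,-51.8869) T_A=(-0.3884,-52.1989) T_B=(34.2017,-39.6118) sweep=141.8436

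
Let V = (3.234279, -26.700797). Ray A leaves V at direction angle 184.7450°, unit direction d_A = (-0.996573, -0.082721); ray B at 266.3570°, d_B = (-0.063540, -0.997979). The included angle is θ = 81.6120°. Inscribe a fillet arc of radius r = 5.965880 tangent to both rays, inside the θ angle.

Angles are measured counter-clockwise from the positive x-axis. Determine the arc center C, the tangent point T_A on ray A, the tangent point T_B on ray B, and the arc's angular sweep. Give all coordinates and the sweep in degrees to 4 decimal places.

bisector direction at 225.5510° = (-0.700274,-0.713874)
center distance |VC| = r/sin(θ/2) = 5.965880/sin(40.8060°) = 9.129122
C = V + |VC|·bis = (-3.1586,-33.2178)
T_A = V + ((C−V)·d_A)·d_A = V + 6.9101·d_A = (-3.6521,-27.2724)
T_B = V + ((C−V)·d_B)·d_B = V + 6.9101·d_B = (2.7952,-33.5969)
sweep = 180° − θ = 98.3880°

center=(-3.1586,-33.2178) T_A=(-3.6521,-27.2724) T_B=(2.7952,-33.5969) sweep=98.3880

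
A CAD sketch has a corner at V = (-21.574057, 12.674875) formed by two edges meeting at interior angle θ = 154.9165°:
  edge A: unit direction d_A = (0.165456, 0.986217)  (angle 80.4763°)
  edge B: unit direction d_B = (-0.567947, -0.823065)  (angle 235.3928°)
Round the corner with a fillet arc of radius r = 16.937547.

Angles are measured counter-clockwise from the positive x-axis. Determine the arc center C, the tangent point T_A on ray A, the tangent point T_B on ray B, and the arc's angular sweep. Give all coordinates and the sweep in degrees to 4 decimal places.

center=(-37.6547,19.1933) T_A=(-20.9506,16.3909) T_B=(-23.7140,9.5736) sweep=25.0835

bisector direction at 157.9346° = (-0.926755,0.375665)
center distance |VC| = r/sin(θ/2) = 16.937547/sin(77.4583°) = 17.351590
C = V + |VC|·bis = (-37.6547,19.1933)
T_A = V + ((C−V)·d_A)·d_A = V + 3.7679·d_A = (-20.9506,16.3909)
T_B = V + ((C−V)·d_B)·d_B = V + 3.7679·d_B = (-23.7140,9.5736)
sweep = 180° − θ = 25.0835°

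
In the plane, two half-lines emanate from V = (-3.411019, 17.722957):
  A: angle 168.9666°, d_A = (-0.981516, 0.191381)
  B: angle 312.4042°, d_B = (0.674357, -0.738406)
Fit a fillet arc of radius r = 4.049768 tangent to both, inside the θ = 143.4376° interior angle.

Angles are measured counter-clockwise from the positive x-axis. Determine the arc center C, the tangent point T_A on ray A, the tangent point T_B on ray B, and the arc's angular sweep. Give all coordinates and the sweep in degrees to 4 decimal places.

bisector direction at 240.6854° = (-0.489605,-0.871945)
center distance |VC| = r/sin(θ/2) = 4.049768/sin(71.7188°) = 4.265031
C = V + |VC|·bis = (-5.4992,14.0041)
T_A = V + ((C−V)·d_A)·d_A = V + 1.3379·d_A = (-4.7241,17.9790)
T_B = V + ((C−V)·d_B)·d_B = V + 1.3379·d_B = (-2.5088,16.7351)
sweep = 180° − θ = 36.5624°

center=(-5.4992,14.0041) T_A=(-4.7241,17.9790) T_B=(-2.5088,16.7351) sweep=36.5624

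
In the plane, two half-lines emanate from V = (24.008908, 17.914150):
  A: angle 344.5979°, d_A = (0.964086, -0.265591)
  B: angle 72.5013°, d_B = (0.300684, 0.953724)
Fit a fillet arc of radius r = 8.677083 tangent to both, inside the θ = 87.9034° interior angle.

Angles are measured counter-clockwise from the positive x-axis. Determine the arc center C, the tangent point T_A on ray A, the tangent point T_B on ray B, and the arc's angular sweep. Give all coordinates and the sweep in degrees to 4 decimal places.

center=(34.9908,23.8891) T_A=(32.6862,15.5237) T_B=(26.7152,26.4982) sweep=92.0966

bisector direction at 28.5496° = (0.878404,0.477919)
center distance |VC| = r/sin(θ/2) = 8.677083/sin(43.9517°) = 12.502070
C = V + |VC|·bis = (34.9908,23.8891)
T_A = V + ((C−V)·d_A)·d_A = V + 9.0006·d_A = (32.6862,15.5237)
T_B = V + ((C−V)·d_B)·d_B = V + 9.0006·d_B = (26.7152,26.4982)
sweep = 180° − θ = 92.0966°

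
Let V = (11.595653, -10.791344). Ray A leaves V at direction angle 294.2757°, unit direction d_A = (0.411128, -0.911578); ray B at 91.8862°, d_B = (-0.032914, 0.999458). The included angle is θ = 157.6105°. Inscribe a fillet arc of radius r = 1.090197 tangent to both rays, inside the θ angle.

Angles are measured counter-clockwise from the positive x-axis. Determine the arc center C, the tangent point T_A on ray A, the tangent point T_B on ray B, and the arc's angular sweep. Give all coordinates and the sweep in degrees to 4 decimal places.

bisector direction at 13.0809° = (0.974051,0.226327)
center distance |VC| = r/sin(θ/2) = 1.090197/sin(78.8053°) = 1.111343
C = V + |VC|·bis = (12.6782,-10.5398)
T_A = V + ((C−V)·d_A)·d_A = V + 0.2158·d_A = (11.6844,-10.9880)
T_B = V + ((C−V)·d_B)·d_B = V + 0.2158·d_B = (11.5886,-10.5757)
sweep = 180° − θ = 22.3895°

center=(12.6782,-10.5398) T_A=(11.6844,-10.9880) T_B=(11.5886,-10.5757) sweep=22.3895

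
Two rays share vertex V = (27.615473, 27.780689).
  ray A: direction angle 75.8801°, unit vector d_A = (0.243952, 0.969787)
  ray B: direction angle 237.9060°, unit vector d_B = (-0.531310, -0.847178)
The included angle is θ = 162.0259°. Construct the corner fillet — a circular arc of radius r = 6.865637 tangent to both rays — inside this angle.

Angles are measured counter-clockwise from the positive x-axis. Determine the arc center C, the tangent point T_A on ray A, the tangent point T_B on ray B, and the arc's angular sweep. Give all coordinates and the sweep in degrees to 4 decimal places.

bisector direction at 156.8931° = (-0.919774,0.392449)
center distance |VC| = r/sin(θ/2) = 6.865637/sin(81.0130°) = 6.950969
C = V + |VC|·bis = (21.2222,30.5086)
T_A = V + ((C−V)·d_A)·d_A = V + 1.0858·d_A = (27.8804,28.8337)
T_B = V + ((C−V)·d_B)·d_B = V + 1.0858·d_B = (27.0386,26.8608)
sweep = 180° − θ = 17.9741°

center=(21.2222,30.5086) T_A=(27.8804,28.8337) T_B=(27.0386,26.8608) sweep=17.9741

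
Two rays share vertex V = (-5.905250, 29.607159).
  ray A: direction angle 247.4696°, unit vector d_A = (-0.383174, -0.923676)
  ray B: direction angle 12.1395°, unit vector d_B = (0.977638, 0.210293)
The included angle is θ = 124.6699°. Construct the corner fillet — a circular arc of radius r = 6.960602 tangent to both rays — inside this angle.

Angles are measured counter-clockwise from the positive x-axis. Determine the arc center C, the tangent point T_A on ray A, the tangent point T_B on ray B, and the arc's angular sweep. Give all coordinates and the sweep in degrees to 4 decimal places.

bisector direction at 309.8046° = (0.640171,-0.768233)
center distance |VC| = r/sin(θ/2) = 6.960602/sin(62.3349°) = 7.859075
C = V + |VC|·bis = (-0.8741,23.5696)
T_A = V + ((C−V)·d_A)·d_A = V + 3.6490·d_A = (-7.3034,26.2367)
T_B = V + ((C−V)·d_B)·d_B = V + 3.6490·d_B = (-2.3379,30.3745)
sweep = 180° − θ = 55.3301°

center=(-0.8741,23.5696) T_A=(-7.3034,26.2367) T_B=(-2.3379,30.3745) sweep=55.3301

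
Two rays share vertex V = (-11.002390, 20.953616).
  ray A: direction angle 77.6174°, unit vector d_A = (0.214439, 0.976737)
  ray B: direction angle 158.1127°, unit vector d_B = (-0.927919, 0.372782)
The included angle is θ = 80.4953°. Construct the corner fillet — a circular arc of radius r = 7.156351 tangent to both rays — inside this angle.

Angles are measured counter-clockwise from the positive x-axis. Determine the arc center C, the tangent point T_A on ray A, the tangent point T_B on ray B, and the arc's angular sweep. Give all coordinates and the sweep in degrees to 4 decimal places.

bisector direction at 117.8651° = (-0.467391,0.884051)
center distance |VC| = r/sin(θ/2) = 7.156351/sin(40.2477°) = 11.076354
C = V + |VC|·bis = (-16.1794,30.7457)
T_A = V + ((C−V)·d_A)·d_A = V + 8.4541·d_A = (-9.1895,29.2111)
T_B = V + ((C−V)·d_B)·d_B = V + 8.4541·d_B = (-18.8471,24.1052)
sweep = 180° − θ = 99.5047°

center=(-16.1794,30.7457) T_A=(-9.1895,29.2111) T_B=(-18.8471,24.1052) sweep=99.5047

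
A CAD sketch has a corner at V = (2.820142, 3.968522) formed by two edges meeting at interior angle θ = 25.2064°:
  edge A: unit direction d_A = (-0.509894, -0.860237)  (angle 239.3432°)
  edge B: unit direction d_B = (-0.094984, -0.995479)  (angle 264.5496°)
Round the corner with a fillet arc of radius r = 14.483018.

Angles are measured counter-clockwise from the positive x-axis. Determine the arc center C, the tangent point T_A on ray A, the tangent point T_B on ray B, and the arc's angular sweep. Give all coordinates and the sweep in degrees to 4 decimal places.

bisector direction at 251.9464° = (-0.309907,-0.950767)
center distance |VC| = r/sin(θ/2) = 14.483018/sin(12.6032°) = 66.375653
C = V + |VC|·bis = (-17.7501,-59.1393)
T_A = V + ((C−V)·d_A)·d_A = V + 64.7763·d_A = (-30.2089,-51.7544)
T_B = V + ((C−V)·d_B)·d_B = V + 64.7763·d_B = (-3.3326,-60.5149)
sweep = 180° − θ = 154.7936°

center=(-17.7501,-59.1393) T_A=(-30.2089,-51.7544) T_B=(-3.3326,-60.5149) sweep=154.7936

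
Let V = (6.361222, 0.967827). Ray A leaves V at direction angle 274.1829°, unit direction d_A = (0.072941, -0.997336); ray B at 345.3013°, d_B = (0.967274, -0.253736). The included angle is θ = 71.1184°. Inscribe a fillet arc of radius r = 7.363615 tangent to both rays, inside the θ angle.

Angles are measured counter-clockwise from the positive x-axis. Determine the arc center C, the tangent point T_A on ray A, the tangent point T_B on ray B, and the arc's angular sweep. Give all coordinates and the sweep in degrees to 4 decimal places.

center=(14.4566,-8.7685) T_A=(7.1126,-9.3056) T_B=(16.3250,-1.6459) sweep=108.8816

bisector direction at 309.7421° = (0.639333,-0.768930)
center distance |VC| = r/sin(θ/2) = 7.363615/sin(35.5592°) = 12.662184
C = V + |VC|·bis = (14.4566,-8.7685)
T_A = V + ((C−V)·d_A)·d_A = V + 10.3009·d_A = (7.1126,-9.3056)
T_B = V + ((C−V)·d_B)·d_B = V + 10.3009·d_B = (16.3250,-1.6459)
sweep = 180° − θ = 108.8816°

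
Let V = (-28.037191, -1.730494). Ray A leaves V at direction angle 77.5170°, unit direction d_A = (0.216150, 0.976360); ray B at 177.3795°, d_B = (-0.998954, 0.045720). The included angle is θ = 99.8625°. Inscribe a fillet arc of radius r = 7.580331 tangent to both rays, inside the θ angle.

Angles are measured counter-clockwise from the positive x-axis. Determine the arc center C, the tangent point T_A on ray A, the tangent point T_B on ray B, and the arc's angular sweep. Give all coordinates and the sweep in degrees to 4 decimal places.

bisector direction at 127.4482° = (-0.608045,0.793903)
center distance |VC| = r/sin(θ/2) = 7.580331/sin(49.9312°) = 9.905400
C = V + |VC|·bis = (-34.0601,6.1334)
T_A = V + ((C−V)·d_A)·d_A = V + 6.3762·d_A = (-26.6590,4.4949)
T_B = V + ((C−V)·d_B)·d_B = V + 6.3762·d_B = (-34.4067,-1.4390)
sweep = 180° − θ = 80.1375°

center=(-34.0601,6.1334) T_A=(-26.6590,4.4949) T_B=(-34.4067,-1.4390) sweep=80.1375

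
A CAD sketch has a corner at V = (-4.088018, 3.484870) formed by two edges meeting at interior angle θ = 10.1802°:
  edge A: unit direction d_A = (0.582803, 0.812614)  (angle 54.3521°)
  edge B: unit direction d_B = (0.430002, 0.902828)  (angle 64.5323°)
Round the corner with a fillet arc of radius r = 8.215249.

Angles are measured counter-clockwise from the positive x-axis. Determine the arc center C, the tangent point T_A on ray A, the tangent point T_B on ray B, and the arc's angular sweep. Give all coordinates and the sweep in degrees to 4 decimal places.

bisector direction at 59.4422° = (0.508407,0.861117)
center distance |VC| = r/sin(θ/2) = 8.215249/sin(5.0901°) = 92.595199
C = V + |VC|·bis = (42.9881,83.2201)
T_A = V + ((C−V)·d_A)·d_A = V + 92.2300·d_A = (49.6639,78.4323)
T_B = V + ((C−V)·d_B)·d_B = V + 92.2300·d_B = (35.5711,86.7527)
sweep = 180° − θ = 169.8198°

center=(42.9881,83.2201) T_A=(49.6639,78.4323) T_B=(35.5711,86.7527) sweep=169.8198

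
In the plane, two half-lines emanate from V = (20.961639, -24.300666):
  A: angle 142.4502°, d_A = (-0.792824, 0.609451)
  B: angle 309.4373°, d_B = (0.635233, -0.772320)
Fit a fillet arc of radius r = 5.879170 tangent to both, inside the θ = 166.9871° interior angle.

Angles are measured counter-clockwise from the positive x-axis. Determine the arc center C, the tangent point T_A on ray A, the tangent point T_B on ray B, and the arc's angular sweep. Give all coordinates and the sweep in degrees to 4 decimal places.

center=(16.8470,-28.5532) T_A=(20.4300,-23.8920) T_B=(21.3876,-24.8185) sweep=13.0129

bisector direction at 225.9438° = (-0.695364,-0.718657)
center distance |VC| = r/sin(θ/2) = 5.879170/sin(83.4935°) = 5.917283
C = V + |VC|·bis = (16.8470,-28.5532)
T_A = V + ((C−V)·d_A)·d_A = V + 0.6705·d_A = (20.4300,-23.8920)
T_B = V + ((C−V)·d_B)·d_B = V + 0.6705·d_B = (21.3876,-24.8185)
sweep = 180° − θ = 13.0129°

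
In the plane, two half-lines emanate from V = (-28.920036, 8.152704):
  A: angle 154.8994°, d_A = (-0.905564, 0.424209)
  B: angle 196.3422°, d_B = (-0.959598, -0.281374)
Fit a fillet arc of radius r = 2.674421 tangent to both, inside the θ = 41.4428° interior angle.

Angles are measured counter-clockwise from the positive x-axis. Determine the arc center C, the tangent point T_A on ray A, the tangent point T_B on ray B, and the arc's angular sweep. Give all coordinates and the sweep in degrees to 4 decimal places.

bisector direction at 175.6208° = (-0.997081,0.076357)
center distance |VC| = r/sin(θ/2) = 2.674421/sin(20.7214°) = 7.558615
C = V + |VC|·bis = (-36.4566,8.7299)
T_A = V + ((C−V)·d_A)·d_A = V + 7.0697·d_A = (-35.3221,11.1517)
T_B = V + ((C−V)·d_B)·d_B = V + 7.0697·d_B = (-35.7041,6.1635)
sweep = 180° − θ = 138.5572°

center=(-36.4566,8.7299) T_A=(-35.3221,11.1517) T_B=(-35.7041,6.1635) sweep=138.5572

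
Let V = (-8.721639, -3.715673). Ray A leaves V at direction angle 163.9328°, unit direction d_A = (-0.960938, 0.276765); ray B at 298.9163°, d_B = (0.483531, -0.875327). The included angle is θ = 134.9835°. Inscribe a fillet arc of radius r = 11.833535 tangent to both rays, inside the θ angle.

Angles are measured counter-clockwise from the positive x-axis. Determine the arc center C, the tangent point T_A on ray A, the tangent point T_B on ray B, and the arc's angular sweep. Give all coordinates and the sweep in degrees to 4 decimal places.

bisector direction at 231.4245° = (-0.623545,-0.781788)
center distance |VC| = r/sin(θ/2) = 11.833535/sin(67.4917°) = 12.809290
C = V + |VC|·bis = (-16.7088,-13.7298)
T_A = V + ((C−V)·d_A)·d_A = V + 4.9036·d_A = (-13.4337,-2.3585)
T_B = V + ((C−V)·d_B)·d_B = V + 4.9036·d_B = (-6.3506,-8.0079)
sweep = 180° − θ = 45.0165°

center=(-16.7088,-13.7298) T_A=(-13.4337,-2.3585) T_B=(-6.3506,-8.0079) sweep=45.0165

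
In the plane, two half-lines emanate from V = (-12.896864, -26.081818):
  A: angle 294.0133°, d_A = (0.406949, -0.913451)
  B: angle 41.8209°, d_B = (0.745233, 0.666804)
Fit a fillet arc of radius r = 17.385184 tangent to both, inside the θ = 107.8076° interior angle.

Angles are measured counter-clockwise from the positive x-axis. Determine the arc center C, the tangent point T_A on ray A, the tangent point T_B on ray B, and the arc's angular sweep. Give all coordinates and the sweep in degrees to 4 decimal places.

center=(8.1420,-30.5856) T_A=(-7.7385,-37.6605) T_B=(-3.4505,-17.6296) sweep=72.1924

bisector direction at 347.9171° = (0.977846,-0.209327)
center distance |VC| = r/sin(θ/2) = 17.385184/sin(53.9038°) = 21.515546
C = V + |VC|·bis = (8.1420,-30.5856)
T_A = V + ((C−V)·d_A)·d_A = V + 12.6757·d_A = (-7.7385,-37.6605)
T_B = V + ((C−V)·d_B)·d_B = V + 12.6757·d_B = (-3.4505,-17.6296)
sweep = 180° − θ = 72.1924°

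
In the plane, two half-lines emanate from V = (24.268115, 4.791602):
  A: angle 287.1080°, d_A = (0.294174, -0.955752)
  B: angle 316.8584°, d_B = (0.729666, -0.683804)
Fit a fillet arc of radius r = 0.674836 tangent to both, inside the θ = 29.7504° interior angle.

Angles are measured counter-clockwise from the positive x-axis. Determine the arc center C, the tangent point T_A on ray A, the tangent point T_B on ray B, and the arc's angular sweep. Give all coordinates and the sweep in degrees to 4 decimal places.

bisector direction at 301.9832° = (0.529671,-0.848203)
center distance |VC| = r/sin(θ/2) = 0.674836/sin(14.8752°) = 2.628741
C = V + |VC|·bis = (25.6605,2.5619)
T_A = V + ((C−V)·d_A)·d_A = V + 2.5406·d_A = (25.0155,2.3634)
T_B = V + ((C−V)·d_B)·d_B = V + 2.5406·d_B = (26.1219,3.0543)
sweep = 180° − θ = 150.2496°

center=(25.6605,2.5619) T_A=(25.0155,2.3634) T_B=(26.1219,3.0543) sweep=150.2496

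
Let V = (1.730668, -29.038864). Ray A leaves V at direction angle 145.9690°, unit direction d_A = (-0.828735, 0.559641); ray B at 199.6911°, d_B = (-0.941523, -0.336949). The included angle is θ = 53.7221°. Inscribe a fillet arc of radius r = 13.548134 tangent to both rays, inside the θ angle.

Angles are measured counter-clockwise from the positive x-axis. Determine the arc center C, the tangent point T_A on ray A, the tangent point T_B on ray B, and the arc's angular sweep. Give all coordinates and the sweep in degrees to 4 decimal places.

center=(-28.0200,-25.2963) T_A=(-20.4379,-14.0685) T_B=(-23.4550,-38.0522) sweep=126.2779

bisector direction at 172.8300° = (-0.992180,0.124813)
center distance |VC| = r/sin(θ/2) = 13.548134/sin(26.8610°) = 29.985134
C = V + |VC|·bis = (-28.0200,-25.2963)
T_A = V + ((C−V)·d_A)·d_A = V + 26.7499·d_A = (-20.4379,-14.0685)
T_B = V + ((C−V)·d_B)·d_B = V + 26.7499·d_B = (-23.4550,-38.0522)
sweep = 180° − θ = 126.2779°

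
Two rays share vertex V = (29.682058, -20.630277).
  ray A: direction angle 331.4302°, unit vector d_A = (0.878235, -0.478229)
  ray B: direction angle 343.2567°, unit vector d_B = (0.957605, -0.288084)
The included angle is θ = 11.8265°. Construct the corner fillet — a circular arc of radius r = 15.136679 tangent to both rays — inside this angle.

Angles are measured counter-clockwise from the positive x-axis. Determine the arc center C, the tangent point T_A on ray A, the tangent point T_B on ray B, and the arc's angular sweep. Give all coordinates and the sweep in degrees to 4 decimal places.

center=(165.2697,-77.2270) T_A=(158.0309,-90.5206) T_B=(169.6304,-62.7321) sweep=168.1735

bisector direction at 337.3435° = (0.922830,-0.385206)
center distance |VC| = r/sin(θ/2) = 15.136679/sin(5.9132°) = 146.925860
C = V + |VC|·bis = (165.2697,-77.2270)
T_A = V + ((C−V)·d_A)·d_A = V + 146.1441·d_A = (158.0309,-90.5206)
T_B = V + ((C−V)·d_B)·d_B = V + 146.1441·d_B = (169.6304,-62.7321)
sweep = 180° − θ = 168.1735°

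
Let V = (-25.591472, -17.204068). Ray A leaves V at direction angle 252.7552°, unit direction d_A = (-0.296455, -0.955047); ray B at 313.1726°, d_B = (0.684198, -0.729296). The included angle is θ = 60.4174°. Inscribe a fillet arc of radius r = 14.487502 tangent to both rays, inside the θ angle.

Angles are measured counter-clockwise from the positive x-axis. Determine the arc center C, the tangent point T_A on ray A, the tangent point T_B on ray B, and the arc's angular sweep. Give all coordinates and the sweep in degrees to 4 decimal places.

bisector direction at 282.9639° = (0.224337,-0.974512)
center distance |VC| = r/sin(θ/2) = 14.487502/sin(30.2087°) = 28.793537
C = V + |VC|·bis = (-19.1320,-45.2637)
T_A = V + ((C−V)·d_A)·d_A = V + 24.8833·d_A = (-32.9683,-40.9688)
T_B = V + ((C−V)·d_B)·d_B = V + 24.8833·d_B = (-8.5663,-35.3514)
sweep = 180° − θ = 119.5826°

center=(-19.1320,-45.2637) T_A=(-32.9683,-40.9688) T_B=(-8.5663,-35.3514) sweep=119.5826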